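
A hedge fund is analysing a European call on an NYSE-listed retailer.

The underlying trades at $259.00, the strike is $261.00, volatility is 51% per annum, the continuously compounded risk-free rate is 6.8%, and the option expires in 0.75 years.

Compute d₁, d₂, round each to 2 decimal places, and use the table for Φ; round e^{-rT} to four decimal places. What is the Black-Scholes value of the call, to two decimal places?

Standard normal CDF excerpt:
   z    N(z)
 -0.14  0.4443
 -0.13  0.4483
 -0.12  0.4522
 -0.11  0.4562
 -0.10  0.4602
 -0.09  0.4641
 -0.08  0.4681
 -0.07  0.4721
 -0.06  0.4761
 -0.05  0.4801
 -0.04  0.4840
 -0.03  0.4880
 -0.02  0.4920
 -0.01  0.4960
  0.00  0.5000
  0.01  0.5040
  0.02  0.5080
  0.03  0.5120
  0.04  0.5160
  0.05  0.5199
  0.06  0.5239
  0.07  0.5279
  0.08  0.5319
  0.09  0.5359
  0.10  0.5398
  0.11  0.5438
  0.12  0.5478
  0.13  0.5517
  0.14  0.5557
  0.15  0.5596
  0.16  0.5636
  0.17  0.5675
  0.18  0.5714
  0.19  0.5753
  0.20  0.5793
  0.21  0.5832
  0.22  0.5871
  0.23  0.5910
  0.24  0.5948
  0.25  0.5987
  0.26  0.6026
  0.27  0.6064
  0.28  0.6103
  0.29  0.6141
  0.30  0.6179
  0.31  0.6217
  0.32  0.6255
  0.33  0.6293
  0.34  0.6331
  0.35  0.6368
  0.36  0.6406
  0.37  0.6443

$49.85

σ√T = 0.51·√0.75 = 0.4417
d₁ = [ln(259/261) + (0.068 + 0.51²/2)·0.75] / 0.4417 = [-0.0077 + 0.1485] / 0.4417 = 0.3189 → 0.32
d₂ = d₁ − σ√T = 0.3189 − 0.4417 = -0.1228 → -0.12
e^(−rT) = e^(−0.068·0.75) = 0.9503
C = 259·N(0.32) − 261·0.9503·N(-0.12) = 259·0.6255 − 261·0.9503·0.4522 = 162.0045 − 112.1584 = 49.8461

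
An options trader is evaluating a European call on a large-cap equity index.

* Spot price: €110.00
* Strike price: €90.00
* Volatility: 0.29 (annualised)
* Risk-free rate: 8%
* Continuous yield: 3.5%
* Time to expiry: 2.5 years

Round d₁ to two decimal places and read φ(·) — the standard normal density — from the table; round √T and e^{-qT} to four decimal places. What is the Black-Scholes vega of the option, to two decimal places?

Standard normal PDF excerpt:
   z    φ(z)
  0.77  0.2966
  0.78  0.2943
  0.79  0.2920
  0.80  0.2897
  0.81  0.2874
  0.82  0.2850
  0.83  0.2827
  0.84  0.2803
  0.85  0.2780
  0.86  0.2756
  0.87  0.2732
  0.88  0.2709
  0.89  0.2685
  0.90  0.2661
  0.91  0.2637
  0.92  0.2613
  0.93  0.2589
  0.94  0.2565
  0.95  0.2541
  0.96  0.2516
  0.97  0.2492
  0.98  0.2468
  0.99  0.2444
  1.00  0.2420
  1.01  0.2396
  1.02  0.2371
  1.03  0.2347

σ√T = 0.29 × 1.5811 = 0.4585
ln(S/K) + (r − q + σ²/2)T = ln(110/90) + (0.08 − 0.035 + 0.29²/2)·2.5 = 0.2007 + 0.2176 = 0.4183
d₁ = 0.4183 / 0.4585 = 0.9123 which rounds to 0.91
√T = √2.5 = 1.5811
φ(d₁) = φ(0.91) = 0.2637
e^(−qT) = e^(−0.035·2.5) = 0.9162
vega = S·e^(−qT)·φ(d₁)·√T = 110·0.9162·0.2637·1.5811 = 42.0197

42.02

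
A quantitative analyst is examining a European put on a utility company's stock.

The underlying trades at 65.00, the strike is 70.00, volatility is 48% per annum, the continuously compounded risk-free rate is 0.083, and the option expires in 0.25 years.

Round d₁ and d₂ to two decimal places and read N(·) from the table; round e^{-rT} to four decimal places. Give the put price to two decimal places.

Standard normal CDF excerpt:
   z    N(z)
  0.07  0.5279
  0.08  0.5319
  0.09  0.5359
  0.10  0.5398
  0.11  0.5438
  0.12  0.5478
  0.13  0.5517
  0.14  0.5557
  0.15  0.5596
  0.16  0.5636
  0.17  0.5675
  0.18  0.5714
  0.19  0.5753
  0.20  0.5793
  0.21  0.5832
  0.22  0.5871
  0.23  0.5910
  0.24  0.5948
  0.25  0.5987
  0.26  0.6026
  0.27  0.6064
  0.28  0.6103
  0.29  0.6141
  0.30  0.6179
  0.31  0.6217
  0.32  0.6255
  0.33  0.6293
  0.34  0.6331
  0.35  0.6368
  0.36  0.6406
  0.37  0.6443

8.32

σ√T = 0.48·√0.25 = 0.2400
d₁ = [ln(65/70) + (0.083 + 0.48²/2)·0.25] / 0.2400 = [-0.0741 + 0.0495] / 0.2400 = -0.1023 ≈ -0.10
d₂ = d₁ − σ√T = -0.1023 − 0.2400 = -0.3423 ≈ -0.34
e^(−rT) = e^(−0.083·0.25) = 0.9795
N(−d₂) = N(0.34) = 0.6331;  N(−d₁) = N(0.10) = 0.5398
P = 70·0.9795·0.6331 − 65·0.5398 = 43.4085 − 35.0870 = 8.3215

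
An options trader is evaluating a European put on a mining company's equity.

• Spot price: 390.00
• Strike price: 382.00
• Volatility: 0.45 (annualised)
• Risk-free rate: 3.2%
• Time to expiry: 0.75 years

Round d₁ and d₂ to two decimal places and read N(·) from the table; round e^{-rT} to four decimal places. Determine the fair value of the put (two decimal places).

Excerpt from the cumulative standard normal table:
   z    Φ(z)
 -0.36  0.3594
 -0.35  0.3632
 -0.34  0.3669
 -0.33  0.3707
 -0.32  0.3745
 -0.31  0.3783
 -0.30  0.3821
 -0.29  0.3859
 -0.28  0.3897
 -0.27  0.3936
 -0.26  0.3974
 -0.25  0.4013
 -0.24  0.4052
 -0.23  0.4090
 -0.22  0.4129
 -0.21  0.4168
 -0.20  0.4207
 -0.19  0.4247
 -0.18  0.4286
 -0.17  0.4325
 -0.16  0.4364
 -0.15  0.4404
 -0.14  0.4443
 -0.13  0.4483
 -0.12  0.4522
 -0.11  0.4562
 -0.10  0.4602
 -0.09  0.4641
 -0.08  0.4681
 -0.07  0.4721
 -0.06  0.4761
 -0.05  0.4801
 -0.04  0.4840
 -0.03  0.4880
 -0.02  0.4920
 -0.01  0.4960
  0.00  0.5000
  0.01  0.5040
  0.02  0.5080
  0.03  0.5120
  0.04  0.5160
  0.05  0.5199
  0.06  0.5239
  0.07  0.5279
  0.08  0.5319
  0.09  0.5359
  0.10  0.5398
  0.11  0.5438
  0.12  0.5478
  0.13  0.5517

50.83

σ√T = 0.45·√0.75 = 0.3897
d₁ = [ln(390/382) + (0.032 + ½·0.45²)·0.75] / (σ√T) = (0.0207 + 0.0999) / 0.3897 = 0.3096 which rounds to 0.31
d₂ = 0.3096 − 0.3897 = -0.0801 which rounds to -0.08
exp(−rT) = exp(−0.032·0.75) = 0.9763
N(−d₂) = N(0.08) = 0.5319;  N(−d₁) = N(-0.31) = 0.3783
P = 382·0.9763·0.5319 − 390·0.3783 = 198.3703 − 147.5370 = 50.8333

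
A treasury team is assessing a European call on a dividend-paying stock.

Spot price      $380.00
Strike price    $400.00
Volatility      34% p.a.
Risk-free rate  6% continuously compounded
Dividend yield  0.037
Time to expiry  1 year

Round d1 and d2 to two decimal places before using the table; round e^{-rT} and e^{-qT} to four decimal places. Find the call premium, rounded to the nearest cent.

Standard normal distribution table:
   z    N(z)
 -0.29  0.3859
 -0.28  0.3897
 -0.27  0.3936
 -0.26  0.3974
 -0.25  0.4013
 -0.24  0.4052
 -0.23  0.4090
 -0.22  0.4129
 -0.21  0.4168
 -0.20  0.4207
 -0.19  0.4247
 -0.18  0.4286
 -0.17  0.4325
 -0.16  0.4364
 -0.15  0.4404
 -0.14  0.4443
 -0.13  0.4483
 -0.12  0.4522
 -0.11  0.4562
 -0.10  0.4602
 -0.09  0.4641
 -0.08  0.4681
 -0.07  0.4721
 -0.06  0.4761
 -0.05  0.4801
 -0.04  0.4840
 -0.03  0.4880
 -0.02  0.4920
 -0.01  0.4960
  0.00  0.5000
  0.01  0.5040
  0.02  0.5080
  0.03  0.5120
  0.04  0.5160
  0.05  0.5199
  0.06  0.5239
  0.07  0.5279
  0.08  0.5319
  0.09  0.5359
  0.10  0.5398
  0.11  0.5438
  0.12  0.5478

$45.07

σ√T = 0.34·√1 = 0.3400
d₁ = [ln(380/400) + (0.06 − 0.037 + 0.34²/2)·1] / 0.3400 = [-0.0513 + 0.0808] / 0.3400 = 0.0868 ≈ 0.09
d₂ = d₁ − σ√T = 0.0868 − 0.3400 = -0.2532 ≈ -0.25
e^(−qT) = e^(−0.037·1) = 0.9637;  e^(−rT) = e^(−0.06·1) = 0.9418
N(d₁) = N(0.09) = 0.5359;  N(d₂) = N(-0.25) = 0.4013
C = 380·0.9637·0.5359 − 400·0.9418·0.4013 = 196.2498 − 151.1777 = 45.0721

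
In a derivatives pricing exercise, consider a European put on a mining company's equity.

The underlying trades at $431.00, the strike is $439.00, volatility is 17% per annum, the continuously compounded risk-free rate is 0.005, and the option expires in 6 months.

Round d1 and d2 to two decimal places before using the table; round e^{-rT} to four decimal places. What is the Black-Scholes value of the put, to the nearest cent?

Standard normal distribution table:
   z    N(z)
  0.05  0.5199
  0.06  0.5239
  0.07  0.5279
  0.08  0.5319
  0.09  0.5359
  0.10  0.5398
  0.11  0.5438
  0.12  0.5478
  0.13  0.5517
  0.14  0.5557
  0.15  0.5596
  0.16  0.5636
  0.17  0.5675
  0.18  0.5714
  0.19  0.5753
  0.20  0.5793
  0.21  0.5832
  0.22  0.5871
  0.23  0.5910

T = 0.5;  σ√T = 0.1202
ln(S/K) + (r + σ²/2)T = ln(431/439) + (0.005 + 0.17²/2)·0.5 = -0.0184 + 0.0097 = -0.0087
d₁ = -0.0087 / 0.1202 = -0.0721 which rounds to -0.07
d₂ = d₁ − σ√T = -0.0721 − 0.1202 = -0.1923 which rounds to -0.19
e^(−rT) = e^(−0.005·0.5) = 0.9975
P = 439·0.9975·N(0.19) − 431·N(0.07) = 439·0.9975·0.5753 − 431·0.5279 = 251.9253 − 227.5249 = 24.4004

$24.40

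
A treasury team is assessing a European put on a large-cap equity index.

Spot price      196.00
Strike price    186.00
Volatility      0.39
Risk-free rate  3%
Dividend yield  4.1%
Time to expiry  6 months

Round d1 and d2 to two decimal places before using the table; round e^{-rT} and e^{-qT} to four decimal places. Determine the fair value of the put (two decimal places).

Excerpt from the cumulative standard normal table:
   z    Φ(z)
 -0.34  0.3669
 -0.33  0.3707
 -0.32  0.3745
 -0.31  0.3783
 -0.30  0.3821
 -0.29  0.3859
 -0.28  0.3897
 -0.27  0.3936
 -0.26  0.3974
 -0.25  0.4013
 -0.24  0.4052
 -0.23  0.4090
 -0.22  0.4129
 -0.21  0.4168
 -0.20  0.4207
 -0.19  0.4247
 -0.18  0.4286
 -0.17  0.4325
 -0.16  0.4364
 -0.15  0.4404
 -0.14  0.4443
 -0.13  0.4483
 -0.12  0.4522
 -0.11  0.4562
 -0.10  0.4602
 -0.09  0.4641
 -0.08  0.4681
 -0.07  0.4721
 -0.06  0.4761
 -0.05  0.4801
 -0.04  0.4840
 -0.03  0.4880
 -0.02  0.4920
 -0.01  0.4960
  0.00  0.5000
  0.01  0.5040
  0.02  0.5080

T = 0.5;  σ√T = 0.2758
d₁ = [ln(196/186) + (0.03 − 0.041 + 0.39²/2)·0.5] / 0.2758 = [0.0524 + 0.0325] / 0.2758 = 0.3078 which rounds to 0.31
d₂ = d₁ − σ√T = 0.3078 − 0.2758 = 0.0321 which rounds to 0.03
exp(−qT) = exp(−0.041·0.5) = 0.9797;  exp(−rT) = exp(−0.03·0.5) = 0.9851
P = 186·0.9851·N(-0.03) − 196·0.9797·N(-0.31) = 186·0.9851·0.4880 − 196·0.9797·0.3783 = 89.4156 − 72.6416 = 16.7739

16.77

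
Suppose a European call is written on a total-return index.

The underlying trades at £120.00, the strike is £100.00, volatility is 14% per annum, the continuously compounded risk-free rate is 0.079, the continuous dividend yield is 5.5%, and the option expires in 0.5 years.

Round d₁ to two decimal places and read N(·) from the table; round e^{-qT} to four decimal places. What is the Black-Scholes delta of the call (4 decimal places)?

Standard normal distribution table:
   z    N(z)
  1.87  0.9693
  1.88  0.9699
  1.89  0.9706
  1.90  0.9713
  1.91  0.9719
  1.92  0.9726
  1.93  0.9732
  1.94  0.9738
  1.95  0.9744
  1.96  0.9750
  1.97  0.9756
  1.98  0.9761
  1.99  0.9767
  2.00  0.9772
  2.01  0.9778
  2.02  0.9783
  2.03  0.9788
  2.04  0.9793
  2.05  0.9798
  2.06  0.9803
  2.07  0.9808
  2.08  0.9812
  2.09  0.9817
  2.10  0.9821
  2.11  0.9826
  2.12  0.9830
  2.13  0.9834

T = 0.5;  σ√T = 0.0990
ln(S/K) + (r − q + σ²/2)T = ln(120/100) + (0.079 − 0.055 + 0.14²/2)·0.5 = 0.1823 + 0.0169 = 0.1992
d₁ = 0.1992 / 0.0990 = 2.0124 which rounds to 2.01
N(d₁) = N(2.01) = 0.9778
Δ_call = e^(−qT)·N(d₁) = 0.9729·0.9778 = 0.9513

0.9513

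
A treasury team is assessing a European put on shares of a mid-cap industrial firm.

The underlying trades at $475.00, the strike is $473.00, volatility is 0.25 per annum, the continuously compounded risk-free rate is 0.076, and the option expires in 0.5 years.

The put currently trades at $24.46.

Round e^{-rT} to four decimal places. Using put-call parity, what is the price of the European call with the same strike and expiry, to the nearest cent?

e^(−rT) = e^(−0.076·0.5) = 0.9627
Put-call parity: C − P = S − K·e^(−rT) = 475 − 473·0.9627 = 475 − 455.3571 = 19.6429
C = P + (C − P) = 24.46 + (19.6429) = 44.1029

$44.10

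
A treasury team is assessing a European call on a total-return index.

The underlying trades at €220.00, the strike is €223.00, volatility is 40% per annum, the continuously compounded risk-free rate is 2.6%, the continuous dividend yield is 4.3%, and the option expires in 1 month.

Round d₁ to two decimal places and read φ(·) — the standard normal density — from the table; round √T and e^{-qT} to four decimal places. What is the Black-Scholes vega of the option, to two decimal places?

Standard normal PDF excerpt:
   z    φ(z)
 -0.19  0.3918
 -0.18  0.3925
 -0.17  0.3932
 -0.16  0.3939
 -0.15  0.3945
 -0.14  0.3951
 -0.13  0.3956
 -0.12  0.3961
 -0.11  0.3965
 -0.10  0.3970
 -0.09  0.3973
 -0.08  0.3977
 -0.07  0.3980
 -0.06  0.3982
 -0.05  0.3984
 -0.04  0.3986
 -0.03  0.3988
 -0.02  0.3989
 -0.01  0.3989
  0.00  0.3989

σ√T = 0.4·√0.08333 = 0.1155
d₁ = [ln(220/223) + (0.026 − 0.043 + 0.4²/2)·0.08333] / 0.1155 = [-0.0135 + 0.0053] / 0.1155 = -0.0718 → -0.07
√T = √0.08333 = 0.2887
φ(d₁) = φ(-0.07) = 0.3980
exp(−qT) = exp(−0.043·0.08333) = 0.9964
vega = S·exp(−qT)·φ(d₁)·√T = 220·0.9964·0.3980·0.2887 = 25.1876

25.19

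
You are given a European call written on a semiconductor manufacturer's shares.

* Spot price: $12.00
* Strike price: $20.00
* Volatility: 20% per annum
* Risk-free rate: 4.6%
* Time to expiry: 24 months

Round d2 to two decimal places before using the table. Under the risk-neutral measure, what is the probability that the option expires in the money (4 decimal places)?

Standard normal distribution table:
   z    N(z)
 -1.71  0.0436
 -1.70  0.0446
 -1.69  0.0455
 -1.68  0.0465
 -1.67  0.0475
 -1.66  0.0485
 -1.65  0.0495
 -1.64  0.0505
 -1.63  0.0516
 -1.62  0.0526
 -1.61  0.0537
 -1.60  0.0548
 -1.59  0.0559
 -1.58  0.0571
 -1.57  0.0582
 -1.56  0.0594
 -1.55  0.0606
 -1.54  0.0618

0.0526

σ√T = 0.2 × 1.4142 = 0.2828
d₁ = [ln(12/20) + (0.046 + 0.2²/2)·2] / 0.2828 = [-0.5108 + 0.1320] / 0.2828 = -1.3394 which rounds to -1.34
d₂ = d₁ − σ√T = -1.3394 − 0.2828 = -1.6222 which rounds to -1.62
Pr(exercise) under Q = N(d₂) = 0.0526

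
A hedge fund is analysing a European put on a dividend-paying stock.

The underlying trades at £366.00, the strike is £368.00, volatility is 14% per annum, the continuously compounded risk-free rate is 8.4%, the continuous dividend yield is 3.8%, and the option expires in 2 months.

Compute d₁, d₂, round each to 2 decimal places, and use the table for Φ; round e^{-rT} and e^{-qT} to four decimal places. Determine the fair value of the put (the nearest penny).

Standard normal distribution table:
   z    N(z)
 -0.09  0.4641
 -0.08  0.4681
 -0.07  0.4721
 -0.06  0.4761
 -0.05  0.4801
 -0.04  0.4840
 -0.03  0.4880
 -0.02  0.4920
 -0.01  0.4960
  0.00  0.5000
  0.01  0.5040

T = 0.1667;  σ√T = 0.0572
d₁ = [ln(366/368) + (0.084 − 0.038 + 0.14²/2)·0.1667] / 0.0572 = [-0.0054 + 0.0093] / 0.0572 = 0.0674 ⇒ 0.07
d₂ = d₁ − σ√T = 0.0674 − 0.0572 = 0.0102 ⇒ 0.01
e^(−qT) = e^(−0.038·0.1667) = 0.9937;  e^(−rT) = e^(−0.084·0.1667) = 0.9861
N(−d₂) = N(-0.01) = 0.4960;  N(−d₁) = N(-0.07) = 0.4721
P = 368·0.9861·0.4960 − 366·0.9937·0.4721 = 179.9909 − 171.7000 = 8.2908

£8.29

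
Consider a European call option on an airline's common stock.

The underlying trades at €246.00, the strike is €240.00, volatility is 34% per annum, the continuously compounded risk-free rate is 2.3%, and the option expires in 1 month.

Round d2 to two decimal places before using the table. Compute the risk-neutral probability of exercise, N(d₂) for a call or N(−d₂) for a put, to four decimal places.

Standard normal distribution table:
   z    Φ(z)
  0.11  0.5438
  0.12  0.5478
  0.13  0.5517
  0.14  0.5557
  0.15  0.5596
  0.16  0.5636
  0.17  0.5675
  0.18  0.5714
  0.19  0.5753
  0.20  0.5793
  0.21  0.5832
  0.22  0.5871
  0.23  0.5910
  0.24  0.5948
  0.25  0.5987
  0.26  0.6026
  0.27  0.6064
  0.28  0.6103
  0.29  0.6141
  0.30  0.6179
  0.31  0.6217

σ√T = 0.34·√0.08333 = 0.0981
ln(S/K) + (r + σ²/2)T = ln(246/240) + (0.023 + 0.34²/2)·0.08333 = 0.0247 + 0.0067 = 0.0314
d₁ = 0.0314 / 0.0981 = 0.3202 → 0.32
d₂ = d₁ − σ√T = 0.3202 − 0.0981 = 0.2220 → 0.22
Risk-neutral Pr[S_T > K] = N(d₂) = N(0.22) = 0.5871

0.5871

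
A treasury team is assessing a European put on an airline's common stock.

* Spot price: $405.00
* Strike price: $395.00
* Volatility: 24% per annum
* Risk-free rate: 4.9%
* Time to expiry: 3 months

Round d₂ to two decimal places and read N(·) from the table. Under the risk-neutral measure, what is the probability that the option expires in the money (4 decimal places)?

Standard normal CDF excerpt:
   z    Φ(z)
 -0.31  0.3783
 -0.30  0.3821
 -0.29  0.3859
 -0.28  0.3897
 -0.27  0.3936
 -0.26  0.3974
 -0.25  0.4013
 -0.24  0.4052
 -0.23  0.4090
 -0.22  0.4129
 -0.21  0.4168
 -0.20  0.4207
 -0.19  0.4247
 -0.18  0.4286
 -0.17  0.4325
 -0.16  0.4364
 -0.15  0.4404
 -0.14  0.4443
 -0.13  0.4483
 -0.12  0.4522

σ√T = 0.24·√0.25 = 0.1200
ln(S/K) + (r + σ²/2)T = ln(405/395) + (0.049 + 0.24²/2)·0.25 = 0.0250 + 0.0195 = 0.0445
d₁ = 0.0445 / 0.1200 = 0.3704 → 0.37
d₂ = d₁ − σ√T = 0.3704 − 0.1200 = 0.2504 → 0.25
Pr(exercise) under Q = N(−d₂) = N(-0.25) = 0.4013

0.4013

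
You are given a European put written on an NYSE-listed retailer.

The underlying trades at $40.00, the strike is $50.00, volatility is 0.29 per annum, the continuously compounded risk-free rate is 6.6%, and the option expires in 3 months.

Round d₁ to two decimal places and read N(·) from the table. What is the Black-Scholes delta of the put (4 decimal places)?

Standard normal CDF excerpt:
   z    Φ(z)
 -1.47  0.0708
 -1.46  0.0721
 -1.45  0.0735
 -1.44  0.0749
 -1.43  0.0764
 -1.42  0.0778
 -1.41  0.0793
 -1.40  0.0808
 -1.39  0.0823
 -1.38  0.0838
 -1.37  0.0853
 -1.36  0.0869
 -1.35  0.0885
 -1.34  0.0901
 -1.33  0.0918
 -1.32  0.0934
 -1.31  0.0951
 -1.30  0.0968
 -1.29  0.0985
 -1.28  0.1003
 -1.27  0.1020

σ√T = 0.29·√0.25 = 0.1450
d₁ = [ln(40/50) + (0.066 + 0.29²/2)·0.25] / 0.1450 = [-0.2231 + 0.0270] / 0.1450 = -1.3526 which rounds to -1.35
N(d₁) = N(-1.35) = 0.0885
Δ_put = N(d₁) − 1 = 0.0885 − 1 = -0.9115

-0.9115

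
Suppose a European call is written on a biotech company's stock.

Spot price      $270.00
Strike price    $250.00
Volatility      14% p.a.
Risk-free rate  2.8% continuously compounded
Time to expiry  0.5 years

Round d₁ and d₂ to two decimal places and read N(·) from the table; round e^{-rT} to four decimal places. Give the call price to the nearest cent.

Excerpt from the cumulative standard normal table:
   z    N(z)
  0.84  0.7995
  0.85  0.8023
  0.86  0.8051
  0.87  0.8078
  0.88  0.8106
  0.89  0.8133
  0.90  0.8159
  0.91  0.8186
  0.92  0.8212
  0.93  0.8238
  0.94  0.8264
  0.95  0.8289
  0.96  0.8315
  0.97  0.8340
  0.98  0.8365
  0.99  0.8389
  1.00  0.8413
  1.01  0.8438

T = 0.5;  σ√T = 0.0990
d₁ = [ln(270/250) + (0.028 + ½·0.14²)·0.5] / (σ√T) = (0.0770 + 0.0189) / 0.0990 = 0.9683 ≈ 0.97
d₂ = 0.9683 − 0.0990 = 0.8693 ≈ 0.87
e^(−rT) = e^(−0.028·0.5) = 0.9861
N(d₁) = N(0.97) = 0.8340;  N(d₂) = N(0.87) = 0.8078
C = 270·0.8340 − 250·0.9861·0.8078 = 225.1800 − 199.1429 = 26.0371

$26.04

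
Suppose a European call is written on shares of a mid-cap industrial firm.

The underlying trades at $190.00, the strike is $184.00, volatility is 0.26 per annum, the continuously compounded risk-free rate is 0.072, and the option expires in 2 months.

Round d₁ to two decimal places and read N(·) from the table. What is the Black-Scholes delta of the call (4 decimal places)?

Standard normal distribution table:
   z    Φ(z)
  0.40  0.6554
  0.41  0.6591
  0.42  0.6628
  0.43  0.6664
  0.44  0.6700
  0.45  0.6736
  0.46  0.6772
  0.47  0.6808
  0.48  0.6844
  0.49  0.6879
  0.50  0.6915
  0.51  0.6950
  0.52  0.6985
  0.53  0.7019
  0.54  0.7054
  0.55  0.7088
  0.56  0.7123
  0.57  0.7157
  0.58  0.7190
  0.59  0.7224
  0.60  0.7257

0.6808

σ√T = 0.26·√0.1667 = 0.1061
d₁ = [ln(190/184) + (0.072 + 0.26²/2)·0.1667] / 0.1061 = [0.0321 + 0.0176] / 0.1061 = 0.4684 ≈ 0.47
N(d₁) = N(0.47) = 0.6808
Δ_call = N(d₁) = 0.6808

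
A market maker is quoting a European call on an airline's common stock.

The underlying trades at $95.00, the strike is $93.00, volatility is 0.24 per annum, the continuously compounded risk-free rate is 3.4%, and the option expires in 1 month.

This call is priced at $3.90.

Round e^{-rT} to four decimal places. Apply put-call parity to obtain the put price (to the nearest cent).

$1.64

exp(−rT) = exp(−0.034·0.08333) = 0.9972
Put-call parity: C − P = S − K·e^(−rT) = 95 − 93·0.9972 = 95 − 92.7396 = 2.2604
P = C − (C − P) = 3.90 − (2.2604) = 1.6396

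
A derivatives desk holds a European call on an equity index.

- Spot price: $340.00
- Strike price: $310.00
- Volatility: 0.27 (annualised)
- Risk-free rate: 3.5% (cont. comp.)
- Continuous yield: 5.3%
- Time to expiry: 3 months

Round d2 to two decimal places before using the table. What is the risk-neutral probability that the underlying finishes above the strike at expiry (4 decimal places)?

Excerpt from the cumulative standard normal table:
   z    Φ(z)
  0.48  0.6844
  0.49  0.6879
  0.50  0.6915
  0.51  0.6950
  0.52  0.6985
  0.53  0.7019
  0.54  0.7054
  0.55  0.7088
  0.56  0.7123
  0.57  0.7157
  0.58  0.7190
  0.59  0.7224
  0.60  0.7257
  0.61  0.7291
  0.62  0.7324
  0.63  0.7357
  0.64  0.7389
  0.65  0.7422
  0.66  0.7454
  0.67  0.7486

σ√T = 0.27·√0.25 = 0.1350
ln(S/K) + (r − q + σ²/2)T = ln(340/310) + (0.035 − 0.053 + 0.27²/2)·0.25 = 0.0924 + 0.0046 = 0.0970
d₁ = 0.0970 / 0.1350 = 0.7184 ≈ 0.72
d₂ = d₁ − σ√T = 0.7184 − 0.1350 = 0.5834 ≈ 0.58
Risk-neutral Pr[S_T > K] = N(d₂) = N(0.58) = 0.7190

0.7190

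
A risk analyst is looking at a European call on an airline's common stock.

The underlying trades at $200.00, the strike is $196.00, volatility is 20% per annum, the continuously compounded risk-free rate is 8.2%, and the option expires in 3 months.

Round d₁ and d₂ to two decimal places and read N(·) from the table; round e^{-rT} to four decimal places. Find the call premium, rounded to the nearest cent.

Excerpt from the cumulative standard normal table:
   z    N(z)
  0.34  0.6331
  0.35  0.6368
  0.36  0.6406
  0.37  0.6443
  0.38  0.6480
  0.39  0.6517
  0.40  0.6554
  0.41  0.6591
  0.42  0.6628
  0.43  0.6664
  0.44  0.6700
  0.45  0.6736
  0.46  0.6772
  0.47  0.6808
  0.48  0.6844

T = 0.25;  σ√T = 0.1000
d₁ = [ln(200/196) + (0.082 + ½·0.2²)·0.25] / (σ√T) = (0.0202 + 0.0255) / 0.1000 = 0.4570 → 0.46
d₂ = 0.4570 − 0.1000 = 0.3570 → 0.36
exp(−rT) = exp(−0.082·0.25) = 0.9797
N(d₁) = N(0.46) = 0.6772;  N(d₂) = N(0.36) = 0.6406
C = 200·0.6772 − 196·0.9797·0.6406 = 135.4400 − 123.0088 = 12.4312

$12.43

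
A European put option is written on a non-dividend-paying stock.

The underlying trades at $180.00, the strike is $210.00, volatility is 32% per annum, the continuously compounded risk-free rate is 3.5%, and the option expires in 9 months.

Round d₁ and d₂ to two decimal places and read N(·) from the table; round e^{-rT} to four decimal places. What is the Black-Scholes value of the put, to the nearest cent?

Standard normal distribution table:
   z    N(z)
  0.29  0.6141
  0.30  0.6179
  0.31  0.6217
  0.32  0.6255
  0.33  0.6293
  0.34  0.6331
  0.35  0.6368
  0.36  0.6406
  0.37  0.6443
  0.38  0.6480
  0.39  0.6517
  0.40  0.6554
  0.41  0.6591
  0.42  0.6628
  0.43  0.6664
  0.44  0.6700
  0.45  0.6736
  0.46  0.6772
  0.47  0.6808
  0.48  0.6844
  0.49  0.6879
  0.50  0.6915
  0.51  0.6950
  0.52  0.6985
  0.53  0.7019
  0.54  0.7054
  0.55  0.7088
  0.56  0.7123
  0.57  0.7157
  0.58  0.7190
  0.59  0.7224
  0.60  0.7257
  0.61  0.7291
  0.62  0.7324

σ√T = 0.32 × 0.8660 = 0.2771
d₁ = [ln(180/210) + (0.035 + ½·0.32²)·0.75] / (σ√T) = (-0.1542 + 0.0646) / 0.2771 = -0.3230 ⇒ -0.32
d₂ = -0.3230 − 0.2771 = -0.6001 ⇒ -0.60
exp(−rT) = exp(−0.035·0.75) = 0.9741
N(−d₂) = N(0.60) = 0.7257;  N(−d₁) = N(0.32) = 0.6255
P = 210·0.9741·0.7257 − 180·0.6255 = 148.4499 − 112.5900 = 35.8599

$35.86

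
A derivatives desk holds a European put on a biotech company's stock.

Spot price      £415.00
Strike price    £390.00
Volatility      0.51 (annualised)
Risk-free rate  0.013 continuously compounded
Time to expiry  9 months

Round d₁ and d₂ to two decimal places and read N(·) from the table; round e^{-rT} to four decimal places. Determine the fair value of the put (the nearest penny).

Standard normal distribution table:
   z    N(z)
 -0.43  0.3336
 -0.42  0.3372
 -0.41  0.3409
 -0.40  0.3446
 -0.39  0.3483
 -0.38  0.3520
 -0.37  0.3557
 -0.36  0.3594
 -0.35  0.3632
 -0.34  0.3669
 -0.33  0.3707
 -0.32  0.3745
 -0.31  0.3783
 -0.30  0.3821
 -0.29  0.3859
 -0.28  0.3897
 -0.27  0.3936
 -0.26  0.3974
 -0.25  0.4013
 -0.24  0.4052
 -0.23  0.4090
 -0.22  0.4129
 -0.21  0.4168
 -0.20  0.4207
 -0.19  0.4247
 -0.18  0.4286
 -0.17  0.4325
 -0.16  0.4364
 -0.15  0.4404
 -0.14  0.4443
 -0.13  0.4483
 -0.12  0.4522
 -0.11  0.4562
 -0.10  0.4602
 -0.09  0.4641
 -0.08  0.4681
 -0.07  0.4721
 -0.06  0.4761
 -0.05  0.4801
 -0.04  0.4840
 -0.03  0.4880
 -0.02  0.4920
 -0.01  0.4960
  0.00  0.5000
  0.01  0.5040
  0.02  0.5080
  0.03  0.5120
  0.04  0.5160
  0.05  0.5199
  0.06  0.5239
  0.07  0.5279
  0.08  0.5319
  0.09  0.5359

σ√T = 0.51 × 0.8660 = 0.4417
d₁ = [ln(415/390) + (0.013 + 0.51²/2)·0.75] / 0.4417 = [0.0621 + 0.1073] / 0.4417 = 0.3836 ≈ 0.38
d₂ = d₁ − σ√T = 0.3836 − 0.4417 = -0.0581 ≈ -0.06
e^(−rT) = e^(−0.013·0.75) = 0.9903
P = 390·0.9903·N(0.06) − 415·N(-0.38) = 390·0.9903·0.5239 − 415·0.3520 = 202.3391 − 146.0800 = 56.2591

£56.26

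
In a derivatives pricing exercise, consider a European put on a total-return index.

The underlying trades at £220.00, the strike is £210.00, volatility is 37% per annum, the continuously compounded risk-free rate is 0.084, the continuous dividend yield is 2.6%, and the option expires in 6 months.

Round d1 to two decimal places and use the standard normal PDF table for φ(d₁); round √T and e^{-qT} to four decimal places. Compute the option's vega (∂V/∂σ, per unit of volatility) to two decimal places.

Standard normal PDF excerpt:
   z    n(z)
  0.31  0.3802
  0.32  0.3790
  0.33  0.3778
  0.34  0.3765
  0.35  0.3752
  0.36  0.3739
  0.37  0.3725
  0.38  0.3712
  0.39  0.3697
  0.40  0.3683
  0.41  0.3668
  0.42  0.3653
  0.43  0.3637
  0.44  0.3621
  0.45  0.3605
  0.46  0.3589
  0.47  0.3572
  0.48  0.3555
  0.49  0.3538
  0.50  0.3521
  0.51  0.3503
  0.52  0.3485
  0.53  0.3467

σ√T = 0.37 × 0.7071 = 0.2616
d₁ = [ln(220/210) + (0.084 − 0.026 + ½·0.37²)·0.5] / (σ√T) = (0.0465 + 0.0632) / 0.2616 = 0.4195 ⇒ 0.42
√T = √0.5 = 0.7071
φ(d₁) = φ(0.42) = 0.3653
exp(−qT) = exp(−0.026·0.5) = 0.9871
vega = S·exp(−qT)·φ(d₁)·√T = 220·0.9871·0.3653·0.7071 = 56.0937

56.09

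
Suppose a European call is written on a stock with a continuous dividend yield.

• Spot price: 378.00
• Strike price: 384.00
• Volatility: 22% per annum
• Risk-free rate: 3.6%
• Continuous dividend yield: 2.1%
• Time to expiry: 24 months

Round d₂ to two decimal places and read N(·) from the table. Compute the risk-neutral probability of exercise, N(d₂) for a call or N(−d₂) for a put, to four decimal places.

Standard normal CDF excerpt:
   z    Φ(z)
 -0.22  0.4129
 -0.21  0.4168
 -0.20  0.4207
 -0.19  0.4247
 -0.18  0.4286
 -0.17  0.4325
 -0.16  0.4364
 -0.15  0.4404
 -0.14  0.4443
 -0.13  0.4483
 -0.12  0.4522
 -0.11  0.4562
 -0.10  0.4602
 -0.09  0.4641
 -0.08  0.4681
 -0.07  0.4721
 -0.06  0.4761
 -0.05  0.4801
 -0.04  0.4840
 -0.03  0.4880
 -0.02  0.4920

0.4562

σ√T = 0.22 × 1.4142 = 0.3111
d₁ = [ln(378/384) + (0.036 − 0.021 + 0.22²/2)·2] / 0.3111 = [-0.0157 + 0.0784] / 0.3111 = 0.2014 ⇒ 0.20
d₂ = d₁ − σ√T = 0.2014 − 0.3111 = -0.1098 ⇒ -0.11
Pr(exercise) under Q = N(d₂) = 0.4562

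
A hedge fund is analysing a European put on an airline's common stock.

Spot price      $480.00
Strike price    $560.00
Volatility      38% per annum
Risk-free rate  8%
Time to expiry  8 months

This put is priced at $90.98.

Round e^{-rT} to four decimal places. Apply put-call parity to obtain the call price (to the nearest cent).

$40.04

e^(−rT) = e^(−0.08·0.6667) = 0.9481
Put-call parity: C − P = S − K·e^(−rT) = 480 − 560·0.9481 = 480 − 530.9360 = -50.9360
C = P + (C − P) = 90.98 + (-50.9360) = 40.0440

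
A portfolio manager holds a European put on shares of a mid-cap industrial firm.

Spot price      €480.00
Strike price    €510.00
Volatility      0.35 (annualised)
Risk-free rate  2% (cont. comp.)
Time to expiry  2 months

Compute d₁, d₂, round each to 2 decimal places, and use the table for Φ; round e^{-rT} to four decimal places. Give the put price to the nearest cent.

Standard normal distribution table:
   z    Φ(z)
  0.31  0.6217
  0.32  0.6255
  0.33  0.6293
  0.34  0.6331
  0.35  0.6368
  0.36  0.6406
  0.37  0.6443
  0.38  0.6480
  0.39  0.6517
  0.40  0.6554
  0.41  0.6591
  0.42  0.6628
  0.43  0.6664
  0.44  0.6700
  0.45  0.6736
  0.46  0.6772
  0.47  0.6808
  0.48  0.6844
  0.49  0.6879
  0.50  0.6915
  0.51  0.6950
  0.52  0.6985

σ√T = 0.35 × 0.4082 = 0.1429
d₁ = [ln(480/510) + (0.02 + 0.35²/2)·0.1667] / 0.1429 = [-0.0606 + 0.0135] / 0.1429 = -0.3295 which rounds to -0.33
d₂ = d₁ − σ√T = -0.3295 − 0.1429 = -0.4724 which rounds to -0.47
e^(−rT) = e^(−0.02·0.1667) = 0.9967
N(−d₂) = N(0.47) = 0.6808;  N(−d₁) = N(0.33) = 0.6293
P = 510·0.9967·0.6808 − 480·0.6293 = 346.0622 − 302.0640 = 43.9982

€44.00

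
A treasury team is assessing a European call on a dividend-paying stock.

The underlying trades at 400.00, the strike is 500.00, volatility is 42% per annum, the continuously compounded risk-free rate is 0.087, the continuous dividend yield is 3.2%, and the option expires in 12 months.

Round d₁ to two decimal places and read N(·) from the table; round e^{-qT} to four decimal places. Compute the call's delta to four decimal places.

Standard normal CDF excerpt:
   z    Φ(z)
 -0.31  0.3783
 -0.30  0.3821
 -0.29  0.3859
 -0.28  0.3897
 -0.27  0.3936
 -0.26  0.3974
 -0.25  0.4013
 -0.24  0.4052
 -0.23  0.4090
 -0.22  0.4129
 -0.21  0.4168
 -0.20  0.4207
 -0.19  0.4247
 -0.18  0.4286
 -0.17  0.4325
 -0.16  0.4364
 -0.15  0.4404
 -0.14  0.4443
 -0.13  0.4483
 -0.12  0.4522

0.4113

σ√T = 0.42 × 1.0000 = 0.4200
d₁ = [ln(400/500) + (0.087 − 0.032 + 0.42²/2)·1] / 0.4200 = [-0.2231 + 0.1432] / 0.4200 = -0.1903 which rounds to -0.19
N(d₁) = N(-0.19) = 0.4247
Δ_call = e^(−qT)·N(d₁) = 0.9685·0.4247 = 0.4113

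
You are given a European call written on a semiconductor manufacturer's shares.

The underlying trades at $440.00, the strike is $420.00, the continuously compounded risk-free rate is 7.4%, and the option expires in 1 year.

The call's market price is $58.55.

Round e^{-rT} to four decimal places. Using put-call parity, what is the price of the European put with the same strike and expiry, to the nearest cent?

$8.60

e^(−rT) = e^(−0.074·1) = 0.9287
Put-call parity: C − P = S − K·e^(−rT) = 440 − 420·0.9287 = 440 − 390.0540 = 49.9460
P = C − (C − P) = 58.55 − (49.9460) = 8.6040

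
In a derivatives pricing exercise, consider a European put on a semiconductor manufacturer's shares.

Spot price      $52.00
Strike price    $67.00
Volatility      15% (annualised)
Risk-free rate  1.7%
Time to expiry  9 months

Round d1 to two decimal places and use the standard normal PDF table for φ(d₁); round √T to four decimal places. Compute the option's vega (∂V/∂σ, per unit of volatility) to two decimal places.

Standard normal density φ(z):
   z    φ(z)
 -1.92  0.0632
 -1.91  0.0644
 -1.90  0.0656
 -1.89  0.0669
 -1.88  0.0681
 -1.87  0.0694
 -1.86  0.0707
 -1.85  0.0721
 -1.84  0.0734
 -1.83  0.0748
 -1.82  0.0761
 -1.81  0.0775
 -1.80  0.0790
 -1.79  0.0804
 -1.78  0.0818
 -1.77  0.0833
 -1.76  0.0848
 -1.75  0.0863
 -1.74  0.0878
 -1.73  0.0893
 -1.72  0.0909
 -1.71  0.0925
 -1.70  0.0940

σ√T = 0.15·√0.75 = 0.1299
d₁ = [ln(52/67) + (0.017 + 0.15²/2)·0.75] / 0.1299 = [-0.2534 + 0.0212] / 0.1299 = -1.7879 ⇒ -1.79
√T = √0.75 = 0.8660
φ(d₁) = φ(-1.79) = 0.0804
vega = S·φ(d₁)·√T = 52·0.0804·0.8660 = 3.6206

3.62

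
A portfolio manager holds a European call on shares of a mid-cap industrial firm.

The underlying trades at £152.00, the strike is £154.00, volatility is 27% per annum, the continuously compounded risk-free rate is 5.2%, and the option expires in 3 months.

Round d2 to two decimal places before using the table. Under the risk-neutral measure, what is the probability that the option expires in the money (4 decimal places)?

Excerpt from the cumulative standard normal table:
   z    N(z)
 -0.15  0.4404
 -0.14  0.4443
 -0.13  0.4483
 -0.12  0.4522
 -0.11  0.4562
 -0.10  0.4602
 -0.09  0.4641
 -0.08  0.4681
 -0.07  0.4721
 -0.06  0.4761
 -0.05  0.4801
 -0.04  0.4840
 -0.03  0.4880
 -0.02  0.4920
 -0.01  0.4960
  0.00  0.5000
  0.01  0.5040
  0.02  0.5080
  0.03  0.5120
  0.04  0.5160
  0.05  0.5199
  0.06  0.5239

σ√T = 0.27·√0.25 = 0.1350
d₁ = [ln(152/154) + (0.052 + 0.27²/2)·0.25] / 0.1350 = [-0.0131 + 0.0221] / 0.1350 = 0.0670 ≈ 0.07
d₂ = d₁ − σ√T = 0.0670 − 0.1350 = -0.0680 ≈ -0.07
Pr(exercise) under Q = N(d₂) = 0.4721

0.4721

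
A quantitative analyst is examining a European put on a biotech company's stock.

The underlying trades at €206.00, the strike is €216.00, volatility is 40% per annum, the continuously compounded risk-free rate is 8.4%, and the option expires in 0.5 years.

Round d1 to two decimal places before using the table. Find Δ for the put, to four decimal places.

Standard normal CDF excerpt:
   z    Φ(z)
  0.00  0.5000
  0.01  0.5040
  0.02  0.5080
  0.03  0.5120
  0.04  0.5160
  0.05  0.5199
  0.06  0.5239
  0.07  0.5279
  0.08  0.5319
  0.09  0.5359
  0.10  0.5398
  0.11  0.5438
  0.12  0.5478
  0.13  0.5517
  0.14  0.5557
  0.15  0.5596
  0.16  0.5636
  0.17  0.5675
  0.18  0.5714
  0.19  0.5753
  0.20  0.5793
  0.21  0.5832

-0.4522

σ√T = 0.4 × 0.7071 = 0.2828
d₁ = [ln(206/216) + (0.084 + 0.4²/2)·0.5] / 0.2828 = [-0.0474 + 0.0820] / 0.2828 = 0.1223 which rounds to 0.12
N(d₁) = N(0.12) = 0.5478
Δ_put = N(d₁) − 1 = 0.5478 − 1 = -0.4522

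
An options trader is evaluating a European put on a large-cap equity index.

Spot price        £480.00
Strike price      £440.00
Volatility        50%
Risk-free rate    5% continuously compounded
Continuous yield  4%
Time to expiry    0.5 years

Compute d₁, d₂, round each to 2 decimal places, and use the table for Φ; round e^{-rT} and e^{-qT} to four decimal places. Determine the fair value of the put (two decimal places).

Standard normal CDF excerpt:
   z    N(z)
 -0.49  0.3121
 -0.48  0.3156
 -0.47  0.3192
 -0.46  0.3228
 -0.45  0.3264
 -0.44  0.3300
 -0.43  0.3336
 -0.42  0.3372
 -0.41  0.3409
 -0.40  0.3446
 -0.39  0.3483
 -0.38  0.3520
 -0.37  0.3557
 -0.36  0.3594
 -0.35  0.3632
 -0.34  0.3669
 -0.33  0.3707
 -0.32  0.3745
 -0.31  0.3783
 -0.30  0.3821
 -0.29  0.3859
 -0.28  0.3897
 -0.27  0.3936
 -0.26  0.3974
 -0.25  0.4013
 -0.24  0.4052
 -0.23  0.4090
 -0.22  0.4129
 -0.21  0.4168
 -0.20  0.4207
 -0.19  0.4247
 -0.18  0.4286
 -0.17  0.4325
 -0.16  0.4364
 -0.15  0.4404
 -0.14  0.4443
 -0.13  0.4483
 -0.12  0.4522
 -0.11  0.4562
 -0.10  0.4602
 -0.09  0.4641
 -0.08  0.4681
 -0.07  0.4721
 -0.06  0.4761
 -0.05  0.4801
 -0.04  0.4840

£45.61

σ√T = 0.5 × 0.7071 = 0.3536
d₁ = [ln(480/440) + (0.05 − 0.04 + 0.5²/2)·0.5] / 0.3536 = [0.0870 + 0.0675] / 0.3536 = 0.4370 ≈ 0.44
d₂ = d₁ − σ√T = 0.4370 − 0.3536 = 0.0835 ≈ 0.08
e^(−qT) = e^(−0.04·0.5) = 0.9802;  e^(−rT) = e^(−0.05·0.5) = 0.9753
N(−d₂) = N(-0.08) = 0.4681;  N(−d₁) = N(-0.44) = 0.3300
P = 440·0.9753·0.4681 − 480·0.9802·0.3300 = 200.8767 − 155.2637 = 45.6130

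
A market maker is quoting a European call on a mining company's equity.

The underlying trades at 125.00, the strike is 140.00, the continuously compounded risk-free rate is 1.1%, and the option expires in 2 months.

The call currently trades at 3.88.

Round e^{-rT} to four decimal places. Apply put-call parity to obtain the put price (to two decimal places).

exp(−rT) = exp(−0.011·0.1667) = 0.9982
Put-call parity: C − P = S − K·e^(−rT) = 125 − 140·0.9982 = 125 − 139.7480 = -14.7480
P = C − (C − P) = 3.88 − (-14.7480) = 18.6280

18.63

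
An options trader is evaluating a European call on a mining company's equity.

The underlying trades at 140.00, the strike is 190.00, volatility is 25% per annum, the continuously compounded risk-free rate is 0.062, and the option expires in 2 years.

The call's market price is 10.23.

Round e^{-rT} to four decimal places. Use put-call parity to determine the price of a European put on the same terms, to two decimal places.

e^(−rT) = e^(−0.062·2) = 0.8834
Put-call parity: C − P = S − K·e^(−rT) = 140 − 190·0.8834 = 140 − 167.8460 = -27.8460
P = C − (C − P) = 10.23 − (-27.8460) = 38.0760

38.08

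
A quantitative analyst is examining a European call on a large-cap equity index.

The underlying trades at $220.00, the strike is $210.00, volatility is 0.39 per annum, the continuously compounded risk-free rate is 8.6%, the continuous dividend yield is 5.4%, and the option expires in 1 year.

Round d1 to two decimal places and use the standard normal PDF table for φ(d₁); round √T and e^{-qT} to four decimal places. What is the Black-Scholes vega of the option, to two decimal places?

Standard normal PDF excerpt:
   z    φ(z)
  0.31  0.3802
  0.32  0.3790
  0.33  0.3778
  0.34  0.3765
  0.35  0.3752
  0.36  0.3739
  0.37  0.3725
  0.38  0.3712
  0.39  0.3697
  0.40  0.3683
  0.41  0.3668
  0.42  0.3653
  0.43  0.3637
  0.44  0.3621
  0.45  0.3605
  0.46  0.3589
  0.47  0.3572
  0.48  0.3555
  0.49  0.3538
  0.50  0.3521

76.76

T = 1;  σ√T = 0.3900
d₁ = [ln(220/210) + (0.086 − 0.054 + ½·0.39²)·1] / (σ√T) = (0.0465 + 0.1081) / 0.3900 = 0.3963 ≈ 0.40
√T = √1 = 1.0000
φ(d₁) = φ(0.40) = 0.3683
e^(−qT) = e^(−0.054·1) = 0.9474
vega = S·e^(−qT)·φ(d₁)·√T = 220·0.9474·0.3683·1.0000 = 76.7640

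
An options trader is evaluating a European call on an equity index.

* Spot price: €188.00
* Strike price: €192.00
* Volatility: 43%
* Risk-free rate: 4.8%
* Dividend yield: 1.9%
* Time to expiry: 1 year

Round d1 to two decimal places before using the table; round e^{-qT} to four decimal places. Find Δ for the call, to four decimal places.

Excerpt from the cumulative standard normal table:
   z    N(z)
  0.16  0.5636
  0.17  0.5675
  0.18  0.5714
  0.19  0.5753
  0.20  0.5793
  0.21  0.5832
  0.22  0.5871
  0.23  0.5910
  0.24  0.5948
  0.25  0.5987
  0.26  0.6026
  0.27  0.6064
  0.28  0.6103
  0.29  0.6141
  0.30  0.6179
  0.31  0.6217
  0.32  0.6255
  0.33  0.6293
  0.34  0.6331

σ√T = 0.43·√1 = 0.4300
d₁ = [ln(188/192) + (0.048 − 0.019 + ½·0.43²)·1] / (σ√T) = (-0.0211 + 0.1214) / 0.4300 = 0.2335 which rounds to 0.23
N(d₁) = N(0.23) = 0.5910
Δ_call = e^(−qT)·N(d₁) = 0.9812·0.5910 = 0.5799

0.5799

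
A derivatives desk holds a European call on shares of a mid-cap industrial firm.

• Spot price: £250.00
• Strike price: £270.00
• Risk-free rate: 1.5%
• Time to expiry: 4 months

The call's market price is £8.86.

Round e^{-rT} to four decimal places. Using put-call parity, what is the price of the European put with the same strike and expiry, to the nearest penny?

exp(−rT) = exp(−0.015·0.3333) = 0.9950
Put-call parity: C − P = S − K·e^(−rT) = 250 − 270·0.9950 = 250 − 268.6500 = -18.6500
P = C − (C − P) = 8.86 − (-18.6500) = 27.5100

£27.51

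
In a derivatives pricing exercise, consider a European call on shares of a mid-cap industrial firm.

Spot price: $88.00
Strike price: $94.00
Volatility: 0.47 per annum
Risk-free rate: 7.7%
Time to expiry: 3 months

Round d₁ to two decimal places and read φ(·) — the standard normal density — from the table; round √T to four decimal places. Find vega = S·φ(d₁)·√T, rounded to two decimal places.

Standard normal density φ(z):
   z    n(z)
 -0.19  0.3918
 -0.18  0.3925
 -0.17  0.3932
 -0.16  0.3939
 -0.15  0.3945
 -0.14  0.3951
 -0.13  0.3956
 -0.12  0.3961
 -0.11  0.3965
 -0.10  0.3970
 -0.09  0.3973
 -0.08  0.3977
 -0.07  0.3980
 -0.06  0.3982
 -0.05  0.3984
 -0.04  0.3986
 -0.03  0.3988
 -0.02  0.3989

T = 0.25;  σ√T = 0.2350
d₁ = [ln(88/94) + (0.077 + 0.47²/2)·0.25] / 0.2350 = [-0.0660 + 0.0469] / 0.2350 = -0.0813 ≈ -0.08
√T = √0.25 = 0.5000
φ(d₁) = φ(-0.08) = 0.3977
vega = S·φ(d₁)·√T = 88·0.3977·0.5000 = 17.4988

17.50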